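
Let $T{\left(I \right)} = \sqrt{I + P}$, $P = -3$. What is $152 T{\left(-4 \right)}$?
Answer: $152 i \sqrt{7} \approx 402.15 i$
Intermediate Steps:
$T{\left(I \right)} = \sqrt{-3 + I}$ ($T{\left(I \right)} = \sqrt{I - 3} = \sqrt{-3 + I}$)
$152 T{\left(-4 \right)} = 152 \sqrt{-3 - 4} = 152 \sqrt{-7} = 152 i \sqrt{7}$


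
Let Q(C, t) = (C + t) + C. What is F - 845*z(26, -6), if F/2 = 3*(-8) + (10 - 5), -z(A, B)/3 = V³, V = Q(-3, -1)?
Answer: -869543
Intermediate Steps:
Q(C, t) = t + 2*C
V = -7 (V = -1 + 2*(-3) = -1 - 6 = -7)
z(A, B) = 1029 (z(A, B) = -3*(-7)³ = -3*(-343) = 1029)
F = -38 (F = 2*(3*(-8) + (10 - 5)) = 2*(-24 + 5) = 2*(-19) = -38)
F - 845*z(26, -6) = -38 - 845*1029 = -38 - 869505 = -869543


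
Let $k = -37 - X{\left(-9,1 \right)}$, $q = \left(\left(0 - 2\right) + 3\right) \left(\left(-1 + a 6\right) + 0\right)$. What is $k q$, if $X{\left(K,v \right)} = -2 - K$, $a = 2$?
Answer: $-484$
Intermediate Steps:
$q = 11$ ($q = \left(\left(0 - 2\right) + 3\right) \left(\left(-1 + 2 \cdot 6\right) + 0\right) = \left(-2 + 3\right) \left(\left(-1 + 12\right) + 0\right) = 1 \left(11 + 0\right) = 1 \cdot 11 = 11$)
$k = -44$ ($k = -37 - \left(-2 - -9\right) = -37 - \left(-2 + 9\right) = -37 - 7 = -44$)
$k q = \left(-44\right) 11 = -484$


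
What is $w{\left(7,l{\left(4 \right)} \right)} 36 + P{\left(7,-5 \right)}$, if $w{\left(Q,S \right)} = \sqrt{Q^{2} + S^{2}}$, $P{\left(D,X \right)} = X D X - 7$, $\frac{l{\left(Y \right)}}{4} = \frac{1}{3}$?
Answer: $168 + 12 \sqrt{457} \approx 424.53$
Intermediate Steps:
$l{\left(Y \right)} = \frac{4}{3}$
$P{\left(D,X \right)} = -7 + D X^{2}$ ($P{\left(D,X \right)} = D X X - 7 = D X^{2} - 7 = -7 + D X^{2}$)
$w{\left(7,l{\left(4 \right)} \right)} 36 + P{\left(7,-5 \right)} = \sqrt{7^{2} + \left(\frac{4}{3}\right)^{2}} \cdot 36 - \left(7 - 7 \left(-5\right)^{2}\right) = \sqrt{49 + \frac{16}{9}} \cdot 36 + \left(-7 + 7 \cdot 25\right) = \sqrt{\frac{457}{9}} \cdot 36 + \left(-7 + 175\right) = \frac{\sqrt{457}}{3} \cdot 36 + 168 = 12 \sqrt{457} + 168 = 168 + 12 \sqrt{457}$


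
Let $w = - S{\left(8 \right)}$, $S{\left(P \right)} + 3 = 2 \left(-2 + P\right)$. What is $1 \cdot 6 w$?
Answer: $-54$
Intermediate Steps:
$S{\left(P \right)} = -7 + 2 P$ ($S{\left(P \right)} = -3 + 2 \left(-2 + P\right) = -3 + \left(-4 + 2 P\right) = -7 + 2 P$)
$w = -9$ ($w = - (-7 + 2 \cdot 8) = - (-7 + 16) = \left(-1\right) 9 = -9$)
$1 \cdot 6 w = 1 \cdot 6 \left(-9\right) = 6 \left(-9\right) = -54$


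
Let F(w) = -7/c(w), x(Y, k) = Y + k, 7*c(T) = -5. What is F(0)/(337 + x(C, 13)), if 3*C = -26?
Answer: 147/5120 ≈ 0.028711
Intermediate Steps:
C = -26/3 (C = (⅓)*(-26) = -26/3 ≈ -8.6667)
c(T) = -5/7 (c(T) = (⅐)*(-5) = -5/7)
F(w) = 49/5 (F(w) = -7/(-5/7) = -7*(-7/5) = 49/5)
F(0)/(337 + x(C, 13)) = (49/5)/(337 + (-26/3 + 13)) = (49/5)/(337 + 13/3) = (49/5)/(1024/3) = (3/1024)*(49/5) = 147/5120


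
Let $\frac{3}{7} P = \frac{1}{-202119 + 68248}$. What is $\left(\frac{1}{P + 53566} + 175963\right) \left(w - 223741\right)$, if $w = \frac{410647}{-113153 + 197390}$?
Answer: $- \frac{71343981207409433959197220}{1812173897946387} \approx -3.9369 \cdot 10^{10}$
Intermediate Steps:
$P = - \frac{7}{401613}$ ($P = \frac{7}{3 \left(-202119 + 68248\right)} = \frac{7}{3 \left(-133871\right)} = \frac{7}{3} \left(- \frac{1}{133871}\right) = - \frac{7}{401613} \approx -1.743 \cdot 10^{-5}$)
$w = \frac{410647}{84237} \approx 4.8749$
$\left(\frac{1}{P + 53566} + 175963\right) \left(w - 223741\right) = \left(\frac{1}{- \frac{7}{401613} + 53566} + 175963\right) \left(\frac{410647}{84237} - 223741\right) = \left(\frac{1}{\frac{21512801951}{401613}} + 175963\right) \left(- \frac{18846859970}{84237}\right) = \left(\frac{401613}{21512801951} + 175963\right) \left(- \frac{18846859970}{84237}\right) = \frac{3785457170105426}{21512801951} \left(- \frac{18846859970}{84237}\right) = - \frac{71343981207409433959197220}{1812173897946387}$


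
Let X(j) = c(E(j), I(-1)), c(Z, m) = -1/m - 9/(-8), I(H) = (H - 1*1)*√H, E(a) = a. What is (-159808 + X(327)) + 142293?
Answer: -140111/8 - I/2 ≈ -17514.0 - 0.5*I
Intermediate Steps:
I(H) = √H*(-1 + H) (I(H) = (H - 1)*√H = (-1 + H)*√H = √H*(-1 + H))
c(Z, m) = 9/8 - 1/m (c(Z, m) = -1/m - 9*(-⅛) = -1/m + 9/8 = 9/8 - 1/m)
X(j) = 9/8 - I/2 (X(j) = 9/8 - 1/(√(-1)*(-1 - 1)) = 9/8 - 1/(I*(-2)) = 9/8 - 1/((-2*I)) = 9/8 - I/2)
(-159808 + X(327)) + 142293 = (-159808 + (9/8 - I/2)) + 142293 = (-1278455/8 - I/2) + 142293 = -140111/8 - I/2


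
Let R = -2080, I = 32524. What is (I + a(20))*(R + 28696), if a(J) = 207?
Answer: 871168296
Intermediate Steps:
(I + a(20))*(R + 28696) = (32524 + 207)*(-2080 + 28696) = 32731*26616 = 871168296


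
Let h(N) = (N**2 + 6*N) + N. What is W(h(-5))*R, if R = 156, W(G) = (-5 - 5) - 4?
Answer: -2184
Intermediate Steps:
h(N) = N**2 + 7*N
W(G) = -14 (W(G) = -10 - 4 = -14)
W(h(-5))*R = -14*156 = -2184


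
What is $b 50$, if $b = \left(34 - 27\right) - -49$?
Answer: $2800$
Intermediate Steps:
$b = 56$ ($b = 7 + 49 = 56$)
$b 50 = 56 \cdot 50 = 2800$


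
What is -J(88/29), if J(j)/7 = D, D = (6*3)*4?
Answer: -504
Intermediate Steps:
D = 72 (D = 18*4 = 72)
J(j) = 504 (J(j) = 7*72 = 504)
-J(88/29) = -1*504 = -504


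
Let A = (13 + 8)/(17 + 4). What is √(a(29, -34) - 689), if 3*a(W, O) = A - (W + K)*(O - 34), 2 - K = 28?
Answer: 7*I*√114/3 ≈ 24.913*I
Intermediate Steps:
K = -26 (K = 2 - 1*28 = 2 - 28 = -26)
A = 1 (A = 21/21 = 21*(1/21) = 1)
a(W, O) = ⅓ - (-34 + O)*(-26 + W)/3 (a(W, O) = (1 - (W - 26)*(O - 34))/3 = (1 - (-26 + W)*(-34 + O))/3 = (1 - (-34 + O)*(-26 + W))/3 = ⅓ - (-34 + O)*(-26 + W)/3)
√(a(29, -34) - 689) = √((-883/3 + (26/3)*(-34) + (34/3)*29 - ⅓*(-34)*29) - 689) = √((-883/3 - 884/3 + 986/3 + 986/3) - 689) = √(205/3 - 689) = √(-1862/3) = 7*I*√114/3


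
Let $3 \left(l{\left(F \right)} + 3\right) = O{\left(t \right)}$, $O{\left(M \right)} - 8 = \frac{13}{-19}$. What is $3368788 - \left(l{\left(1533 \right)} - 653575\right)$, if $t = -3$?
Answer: $\frac{229274723}{57} \approx 4.0224 \cdot 10^{6}$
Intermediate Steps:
$O{\left(M \right)} = \frac{139}{19}$ ($O{\left(M \right)} = 8 + \frac{13}{-19} = 8 + 13 \left(- \frac{1}{19}\right) = 8 - \frac{13}{19} = \frac{139}{19}$)
$l{\left(F \right)} = - \frac{32}{57}$ ($l{\left(F \right)} = -3 + \frac{1}{3} \cdot \frac{139}{19} = -3 + \frac{139}{57} = - \frac{32}{57}$)
$3368788 - \left(l{\left(1533 \right)} - 653575\right) = 3368788 - \left(- \frac{32}{57} - 653575\right) = 3368788 - - \frac{37253807}{57} = 3368788 + \frac{37253807}{57} = \frac{229274723}{57}$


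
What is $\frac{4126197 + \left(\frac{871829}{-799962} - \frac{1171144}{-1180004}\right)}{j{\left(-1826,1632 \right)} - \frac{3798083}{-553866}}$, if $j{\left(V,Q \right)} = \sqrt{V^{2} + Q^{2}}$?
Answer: $- \frac{341397786732148528565333780221}{72365628995247180419360181697} + \frac{497852802443201417458141803420 \sqrt{59977}}{72365628995247180419360181697} \approx 1680.1$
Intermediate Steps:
$j{\left(V,Q \right)} = \sqrt{Q^{2} + V^{2}}$
$\frac{4126197 + \left(\frac{871829}{-799962} - \frac{1171144}{-1180004}\right)}{j{\left(-1826,1632 \right)} - \frac{3798083}{-553866}} = \frac{4126197 + \left(\frac{871829}{-799962} - \frac{1171144}{-1180004}\right)}{\sqrt{1632^{2} + \left(-1826\right)^{2}} - \frac{3798083}{-553866}} = \frac{4126197 + \left(871829 \left(- \frac{1}{799962}\right) - - \frac{292786}{295001}\right)}{\sqrt{2663424 + 3334276} - - \frac{3798083}{553866}} = \frac{4126197 + \left(- \frac{871829}{799962} + \frac{292786}{295001}\right)}{\sqrt{5997700} + \frac{3798083}{553866}} = \frac{4126197 - \frac{22972752697}{235989589962}}{10 \sqrt{59977} + \frac{3798083}{553866}} = \frac{973739515159681817}{235989589962 \left(\frac{3798083}{553866} + 10 \sqrt{59977}\right)}$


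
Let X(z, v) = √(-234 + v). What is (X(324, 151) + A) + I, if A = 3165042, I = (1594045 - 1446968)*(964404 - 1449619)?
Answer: -71360801513 + I*√83 ≈ -7.1361e+10 + 9.1104*I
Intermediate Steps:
I = -71363966555 (I = 147077*(-485215) = -71363966555)
(X(324, 151) + A) + I = (√(-234 + 151) + 3165042) - 71363966555 = (√(-83) + 3165042) - 71363966555 = (I*√83 + 3165042) - 71363966555 = (3165042 + I*√83) - 71363966555 = -71360801513 + I*√83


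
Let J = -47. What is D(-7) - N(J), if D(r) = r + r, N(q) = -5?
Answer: -9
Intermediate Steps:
D(r) = 2*r
D(-7) - N(J) = 2*(-7) - 1*(-5) = -14 + 5 = -9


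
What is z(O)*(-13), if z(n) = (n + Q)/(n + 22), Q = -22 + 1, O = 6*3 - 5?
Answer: 104/35 ≈ 2.9714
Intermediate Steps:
O = 13 (O = 18 - 5 = 13)
Q = -21
z(n) = (-21 + n)/(22 + n) (z(n) = (n - 21)/(n + 22) = (-21 + n)/(22 + n))
z(O)*(-13) = ((-21 + 13)/(22 + 13))*(-13) = (-8/35)*(-13) = ((1/35)*(-8))*(-13) = -8/35*(-13) = 104/35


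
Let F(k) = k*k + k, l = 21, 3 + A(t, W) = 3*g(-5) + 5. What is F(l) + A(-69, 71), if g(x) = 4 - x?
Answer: 491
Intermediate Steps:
A(t, W) = 29 (A(t, W) = -3 + (3*(4 - 1*(-5)) + 5) = -3 + (3*(4 + 5) + 5) = -3 + (3*9 + 5) = -3 + (27 + 5) = -3 + 32 = 29)
F(k) = k + k² (F(k) = k² + k = k + k²)
F(l) + A(-69, 71) = 21*(1 + 21) + 29 = 21*22 + 29 = 462 + 29 = 491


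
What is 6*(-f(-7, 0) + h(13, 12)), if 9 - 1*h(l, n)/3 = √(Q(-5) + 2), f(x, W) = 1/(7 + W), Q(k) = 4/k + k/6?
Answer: 1128/7 - 3*√330/5 ≈ 150.24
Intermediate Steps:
Q(k) = 4/k + k/6 (Q(k) = 4/k + k*(⅙) = 4/k + k/6)
h(l, n) = 27 - √330/10 (h(l, n) = 27 - 3*√((4/(-5) + (⅙)*(-5)) + 2) = 27 - 3*√((4*(-⅕) - ⅚) + 2) = 27 - 3*√((-⅘ - ⅚) + 2) = 27 - 3*√(-49/30 + 2) = 27 - √330/10)
6*(-f(-7, 0) + h(13, 12)) = 6*(-1/(7 + 0) + (27 - √330/10)) = 6*(-1/7 + (27 - √330/10)) = 6*(-1*⅐ + (27 - √330/10)) = 6*(-⅐ + (27 - √330/10)) = 6*(188/7 - √330/10) = 1128/7 - 3*√330/5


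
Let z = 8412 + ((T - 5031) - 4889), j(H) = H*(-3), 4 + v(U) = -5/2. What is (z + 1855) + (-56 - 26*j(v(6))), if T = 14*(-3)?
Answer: -258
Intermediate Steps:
v(U) = -13/2 (v(U) = -4 - 5/2 = -13/2)
T = -42
j(H) = -3*H
z = -1550 (z = 8412 + ((-42 - 5031) - 4889) = 8412 + (-5073 - 4889) = 8412 - 9962 = -1550)
(z + 1855) + (-56 - 26*j(v(6))) = (-1550 + 1855) + (-56 - (-78)*(-13)/2) = 305 + (-56 - 26*39/2) = 305 + (-56 - 507) = 305 - 563 = -258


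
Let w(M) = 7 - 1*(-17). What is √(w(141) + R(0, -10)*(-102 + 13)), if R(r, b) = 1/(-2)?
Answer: √274/2 ≈ 8.2765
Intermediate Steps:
w(M) = 24 (w(M) = 7 + 17 = 24)
R(r, b) = -½
√(w(141) + R(0, -10)*(-102 + 13)) = √(24 - (-102 + 13)/2) = √(24 - ½*(-89)) = √(24 + 89/2) = √(137/2) = √274/2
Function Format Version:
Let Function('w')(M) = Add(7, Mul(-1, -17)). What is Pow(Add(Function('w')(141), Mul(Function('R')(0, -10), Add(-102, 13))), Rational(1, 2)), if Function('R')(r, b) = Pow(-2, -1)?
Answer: Mul(Rational(1, 2), Pow(274, Rational(1, 2))) ≈ 8.2765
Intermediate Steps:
Function('w')(M) = 24 (Function('w')(M) = Add(7, 17) = 24)
Function('R')(r, b) = Rational(-1, 2)
Pow(Add(Function('w')(141), Mul(Function('R')(0, -10), Add(-102, 13))), Rational(1, 2)) = Pow(Add(24, Mul(Rational(-1, 2), Add(-102, 13))), Rational(1, 2)) = Pow(Add(24, Mul(Rational(-1, 2), -89)), Rational(1, 2)) = Pow(Add(24, Rational(89, 2)), Rational(1, 2)) = Pow(Rational(137, 2), Rational(1, 2)) = Mul(Rational(1, 2), Pow(274, Rational(1, 2)))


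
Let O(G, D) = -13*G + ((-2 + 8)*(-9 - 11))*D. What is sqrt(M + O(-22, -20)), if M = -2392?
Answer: 7*sqrt(6) ≈ 17.146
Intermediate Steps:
O(G, D) = -120*D - 13*G (O(G, D) = -13*G + (6*(-20))*D = -13*G - 120*D = -120*D - 13*G)
sqrt(M + O(-22, -20)) = sqrt(-2392 + (-120*(-20) - 13*(-22))) = sqrt(-2392 + (2400 + 286)) = sqrt(-2392 + 2686) = sqrt(294) = 7*sqrt(6)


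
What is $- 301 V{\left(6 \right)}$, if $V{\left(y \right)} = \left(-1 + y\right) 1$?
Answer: $-1505$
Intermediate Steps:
$V{\left(y \right)} = -1 + y$
$- 301 V{\left(6 \right)} = - 301 \left(-1 + 6\right) = \left(-301\right) 5 = -1505$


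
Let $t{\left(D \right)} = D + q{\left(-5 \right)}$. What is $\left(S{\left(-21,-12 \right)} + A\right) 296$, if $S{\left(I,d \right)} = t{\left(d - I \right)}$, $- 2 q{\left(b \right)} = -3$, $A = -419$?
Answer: $-120916$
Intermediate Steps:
$q{\left(b \right)} = \frac{3}{2}$ ($q{\left(b \right)} = \left(- \frac{1}{2}\right) \left(-3\right) = \frac{3}{2}$)
$t{\left(D \right)} = \frac{3}{2} + D$ ($t{\left(D \right)} = D + \frac{3}{2} = \frac{3}{2} + D$)
$S{\left(I,d \right)} = \frac{3}{2} + d - I$ ($S{\left(I,d \right)} = \frac{3}{2} - \left(I - d\right) = \frac{3}{2} + d - I$)
$\left(S{\left(-21,-12 \right)} + A\right) 296 = \left(\left(\frac{3}{2} - 12 - -21\right) - 419\right) 296 = \left(\left(\frac{3}{2} - 12 + 21\right) - 419\right) 296 = \left(\frac{21}{2} - 419\right) 296 = \left(- \frac{817}{2}\right) 296 = -120916$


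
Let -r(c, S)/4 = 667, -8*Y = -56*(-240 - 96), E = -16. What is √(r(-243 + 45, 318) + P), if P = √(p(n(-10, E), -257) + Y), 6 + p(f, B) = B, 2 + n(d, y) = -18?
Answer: √(-2668 + I*√2615) ≈ 0.495 + 51.655*I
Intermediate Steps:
n(d, y) = -20 (n(d, y) = -2 - 18 = -20)
p(f, B) = -6 + B
Y = -2352 (Y = -(-7)*(-240 - 96) = -(-7)*(-336) = -⅛*18816 = -2352)
r(c, S) = -2668 (r(c, S) = -4*667 = -2668)
P = I*√2615 (P = √((-6 - 257) - 2352) = √(-263 - 2352) = √(-2615) = I*√2615 ≈ 51.137*I)
√(r(-243 + 45, 318) + P) = √(-2668 + I*√2615)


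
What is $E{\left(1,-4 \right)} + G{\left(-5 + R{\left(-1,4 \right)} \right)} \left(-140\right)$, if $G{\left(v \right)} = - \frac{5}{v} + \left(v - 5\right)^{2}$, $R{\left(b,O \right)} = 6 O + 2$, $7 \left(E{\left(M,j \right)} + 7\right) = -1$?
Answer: $- \frac{752090}{21} \approx -35814.0$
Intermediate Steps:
$E{\left(M,j \right)} = - \frac{50}{7}$ ($E{\left(M,j \right)} = -7 + \frac{1}{7} \left(-1\right) = -7 - \frac{1}{7} = - \frac{50}{7}$)
$R{\left(b,O \right)} = 2 + 6 O$
$G{\left(v \right)} = \left(-5 + v\right)^{2} - \frac{5}{v}$ ($G{\left(v \right)} = - \frac{5}{v} + \left(-5 + v\right)^{2} = \left(-5 + v\right)^{2} - \frac{5}{v}$)
$E{\left(1,-4 \right)} + G{\left(-5 + R{\left(-1,4 \right)} \right)} \left(-140\right) = - \frac{50}{7} + \left(\left(-5 + \left(-5 + \left(2 + 6 \cdot 4\right)\right)\right)^{2} - \frac{5}{-5 + \left(2 + 6 \cdot 4\right)}\right) \left(-140\right) = - \frac{50}{7} + \left(\left(-5 + \left(-5 + \left(2 + 24\right)\right)\right)^{2} - \frac{5}{-5 + \left(2 + 24\right)}\right) \left(-140\right) = - \frac{50}{7} + \left(\left(-5 + \left(-5 + 26\right)\right)^{2} - \frac{5}{-5 + 26}\right) \left(-140\right) = - \frac{50}{7} + \left(\left(-5 + 21\right)^{2} - \frac{5}{21}\right) \left(-140\right) = - \frac{50}{7} + \left(16^{2} - \frac{5}{21}\right) \left(-140\right) = - \frac{50}{7} + \left(256 - \frac{5}{21}\right) \left(-140\right) = - \frac{50}{7} + \frac{5371}{21} \left(-140\right) = - \frac{50}{7} - \frac{107420}{3} = - \frac{752090}{21}$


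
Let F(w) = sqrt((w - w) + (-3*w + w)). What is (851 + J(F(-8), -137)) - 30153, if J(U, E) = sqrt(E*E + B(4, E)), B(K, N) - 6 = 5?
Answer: -29302 + 2*sqrt(4695) ≈ -29165.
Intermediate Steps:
B(K, N) = 11 (B(K, N) = 6 + 5 = 11)
F(w) = sqrt(2)*sqrt(-w) (F(w) = sqrt(0 - 2*w) = sqrt(-2*w) = sqrt(2)*sqrt(-w))
J(U, E) = sqrt(11 + E**2) (J(U, E) = sqrt(E*E + 11) = sqrt(E**2 + 11) = sqrt(11 + E**2))
(851 + J(F(-8), -137)) - 30153 = (851 + sqrt(11 + (-137)**2)) - 30153 = (851 + sqrt(11 + 18769)) - 30153 = (851 + sqrt(18780)) - 30153 = (851 + 2*sqrt(4695)) - 30153 = -29302 + 2*sqrt(4695)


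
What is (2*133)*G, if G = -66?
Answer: -17556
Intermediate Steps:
(2*133)*G = (2*133)*(-66) = 266*(-66) = -17556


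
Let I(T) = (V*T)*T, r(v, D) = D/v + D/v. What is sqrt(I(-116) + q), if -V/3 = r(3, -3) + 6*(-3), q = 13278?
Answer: 3*sqrt(91182) ≈ 905.89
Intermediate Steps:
r(v, D) = 2*D/v
V = 60 (V = -3*(2*(-3)/3 + 6*(-3)) = -3*(2*(-3)*(1/3) - 18) = -3*(-2 - 18) = -3*(-20) = 60)
I(T) = 60*T**2 (I(T) = (60*T)*T = 60*T**2)
sqrt(I(-116) + q) = sqrt(60*(-116)**2 + 13278) = sqrt(60*13456 + 13278) = sqrt(807360 + 13278) = sqrt(820638) = 3*sqrt(91182)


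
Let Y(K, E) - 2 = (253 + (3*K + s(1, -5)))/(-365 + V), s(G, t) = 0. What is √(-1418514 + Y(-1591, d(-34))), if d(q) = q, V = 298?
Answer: 2*I*√1591849382/67 ≈ 1191.0*I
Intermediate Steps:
Y(K, E) = -119/67 - 3*K/67 (Y(K, E) = 2 + (253 + (3*K + 0))/(-365 + 298) = 2 + (253 + 3*K)/(-67) = 2 + (253 + 3*K)*(-1/67) = 2 + (-253/67 - 3*K/67) = -119/67 - 3*K/67)
√(-1418514 + Y(-1591, d(-34))) = √(-1418514 + (-119/67 - 3/67*(-1591))) = √(-1418514 + (-119/67 + 4773/67)) = √(-1418514 + 4654/67) = √(-95035784/67) = 2*I*√1591849382/67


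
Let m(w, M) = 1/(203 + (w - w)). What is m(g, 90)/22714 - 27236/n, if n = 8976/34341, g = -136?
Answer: -16335859726369/156772028 ≈ -1.0420e+5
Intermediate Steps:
n = 2992/11447 (n = 8976*(1/34341) = 2992/11447 ≈ 0.26138)
m(w, M) = 1/203 (m(w, M) = 1/(203 + 0) = 1/203)
m(g, 90)/22714 - 27236/n = (1/203)/22714 - 27236/2992/11447 = (1/203)*(1/22714) - 27236*11447/2992 = 1/4610942 - 7085693/68 = -16335859726369/156772028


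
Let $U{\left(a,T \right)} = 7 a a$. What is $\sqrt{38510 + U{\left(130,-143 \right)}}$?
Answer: $\sqrt{156810} \approx 395.99$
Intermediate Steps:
$U{\left(a,T \right)} = 7 a^{2}$
$\sqrt{38510 + U{\left(130,-143 \right)}} = \sqrt{38510 + 7 \cdot 130^{2}} = \sqrt{38510 + 7 \cdot 16900} = \sqrt{38510 + 118300} = \sqrt{156810}$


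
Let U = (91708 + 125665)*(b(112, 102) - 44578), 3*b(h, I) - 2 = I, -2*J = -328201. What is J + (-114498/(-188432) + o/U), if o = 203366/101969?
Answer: 995533939833756732670337/6066588788932158760 ≈ 1.6410e+5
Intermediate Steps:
J = 328201/2 (J = -½*(-328201) = 328201/2 ≈ 1.6410e+5)
b(h, I) = ⅔ + I/3
U = -29047553990/3 (U = (91708 + 125665)*((⅔ + (⅓)*102) - 44578) = 217373*((⅔ + 34) - 44578) = 217373*(104/3 - 44578) = 217373*(-133630/3) = -29047553990/3 ≈ -9.6825e+9)
o = 203366/101969 (o = 203366*(1/101969) = 203366/101969 ≈ 1.9944)
J + (-114498/(-188432) + o/U) = 328201/2 + (-114498/(-188432) + 203366/(101969*(-29047553990/3))) = 328201/2 + (-114498*(-1/188432) + (203366/101969)*(-3/29047553990)) = 328201/2 + (57249/94216 - 13263/64390218104485) = 328201/2 + 3686275595014074957/6066588788932158760 = 995533939833756732670337/6066588788932158760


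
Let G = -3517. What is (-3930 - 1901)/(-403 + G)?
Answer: 119/80 ≈ 1.4875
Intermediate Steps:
(-3930 - 1901)/(-403 + G) = (-3930 - 1901)/(-403 - 3517) = -5831/(-3920) = -5831*(-1/3920) = 119/80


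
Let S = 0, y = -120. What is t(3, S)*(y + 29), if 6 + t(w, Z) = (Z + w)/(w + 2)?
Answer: 2457/5 ≈ 491.40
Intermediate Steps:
t(w, Z) = -6 + (Z + w)/(2 + w) (t(w, Z) = -6 + (Z + w)/(w + 2) = -6 + (Z + w)/(2 + w))
t(3, S)*(y + 29) = ((-12 + 0 - 5*3)/(2 + 3))*(-120 + 29) = ((-12 + 0 - 15)/5)*(-91) = ((⅕)*(-27))*(-91) = -27/5*(-91) = 2457/5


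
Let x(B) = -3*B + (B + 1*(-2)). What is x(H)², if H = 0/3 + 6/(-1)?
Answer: 100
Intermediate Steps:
H = -6 (H = 0*(⅓) + 6*(-1) = 0 - 6 = -6)
x(B) = -2 - 2*B (x(B) = -3*B + (B - 2) = -3*B + (-2 + B) = -2 - 2*B)
x(H)² = (-2 - 2*(-6))² = (-2 + 12)² = 10² = 100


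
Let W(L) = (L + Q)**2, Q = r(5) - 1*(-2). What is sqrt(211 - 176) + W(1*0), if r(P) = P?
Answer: 49 + sqrt(35) ≈ 54.916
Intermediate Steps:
Q = 7 (Q = 5 - 1*(-2) = 5 + 2 = 7)
W(L) = (7 + L)**2 (W(L) = (L + 7)**2 = (7 + L)**2)
sqrt(211 - 176) + W(1*0) = sqrt(211 - 176) + (7 + 1*0)**2 = sqrt(35) + (7 + 0)**2 = sqrt(35) + 7**2 = sqrt(35) + 49 = 49 + sqrt(35)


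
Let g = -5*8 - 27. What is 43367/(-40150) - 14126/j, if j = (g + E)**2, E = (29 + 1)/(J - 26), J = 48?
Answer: -11404093766/2616194075 ≈ -4.3590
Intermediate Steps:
E = 15/11 (E = (29 + 1)/(48 - 26) = 30/22 = 30*(1/22) = 15/11 ≈ 1.3636)
g = -67 (g = -40 - 27 = -67)
j = 521284/121 (j = (-67 + 15/11)**2 = (-722/11)**2 = 521284/121 ≈ 4308.1)
43367/(-40150) - 14126/j = 43367/(-40150) - 14126/521284/121 = 43367*(-1/40150) - 14126*121/521284 = -43367/40150 - 854623/260642 = -11404093766/2616194075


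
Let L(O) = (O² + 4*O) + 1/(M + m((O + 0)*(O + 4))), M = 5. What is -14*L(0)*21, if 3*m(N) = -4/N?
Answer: nan ≈ nan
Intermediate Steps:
m(N) = -4/(3*N) (m(N) = (-4/N)/3 = -4/(3*N))
L(O) = O² + 1/(5 - 4/(3*O*(4 + O))) + 4*O (L(O) = (O² + 4*O) + 1/(5 - 4*1/((O + 0)*(O + 4))/3) = (O² + 4*O) + 1/(5 - 4*1/(O*(4 + O))/3) = (O² + 4*O) + 1/(5 - 4/(3*O*(4 + O))) = O² + 1/(5 - 4/(3*O*(4 + O))) + 4*O)
-14*L(0)*21 = -14*0*(-4 + 15*0³ + 120*0² + 239*0)/(-4 + 15*0² + 60*0)*21 = -14*0*(-4 + 15*0 + 120*0 + 0)/(-4 + 15*0 + 0)*21 = -14*0*(-4 + 0 + 0 + 0)/(-4 + 0 + 0)*21 = -14*0*(-4)/(-4)*21 = -14*0*(-¼)*(-4)*21 = -0*21 = -14*0 = 0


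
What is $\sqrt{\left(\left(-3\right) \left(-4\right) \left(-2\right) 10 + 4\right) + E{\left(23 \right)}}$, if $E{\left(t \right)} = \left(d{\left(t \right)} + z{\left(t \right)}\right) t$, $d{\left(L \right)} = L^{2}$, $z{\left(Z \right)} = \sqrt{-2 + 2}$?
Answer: $\sqrt{11931} \approx 109.23$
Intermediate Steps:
$z{\left(Z \right)} = 0$ ($z{\left(Z \right)} = \sqrt{0} = 0$)
$E{\left(t \right)} = t^{3}$ ($E{\left(t \right)} = \left(t^{2} + 0\right) t = t^{2} t = t^{3}$)
$\sqrt{\left(\left(-3\right) \left(-4\right) \left(-2\right) 10 + 4\right) + E{\left(23 \right)}} = \sqrt{\left(\left(-3\right) \left(-4\right) \left(-2\right) 10 + 4\right) + 23^{3}} = \sqrt{\left(12 \left(-2\right) 10 + 4\right) + 12167} = \sqrt{\left(\left(-24\right) 10 + 4\right) + 12167} = \sqrt{\left(-240 + 4\right) + 12167} = \sqrt{-236 + 12167} = \sqrt{11931}$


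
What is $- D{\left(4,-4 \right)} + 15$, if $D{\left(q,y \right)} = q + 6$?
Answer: $5$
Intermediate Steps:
$D{\left(q,y \right)} = 6 + q$
$- D{\left(4,-4 \right)} + 15 = - (6 + 4) + 15 = \left(-1\right) 10 + 15 = -10 + 15 = 5$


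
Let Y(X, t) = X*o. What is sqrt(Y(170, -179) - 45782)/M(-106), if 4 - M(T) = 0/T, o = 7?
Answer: I*sqrt(2787) ≈ 52.792*I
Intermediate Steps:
Y(X, t) = 7*X (Y(X, t) = X*7 = 7*X)
M(T) = 4 (M(T) = 4 - 0/T = 4 - 1*0 = 4 + 0 = 4)
sqrt(Y(170, -179) - 45782)/M(-106) = sqrt(7*170 - 45782)/4 = sqrt(1190 - 45782)*(1/4) = sqrt(-44592)*(1/4) = (4*I*sqrt(2787))*(1/4) = I*sqrt(2787)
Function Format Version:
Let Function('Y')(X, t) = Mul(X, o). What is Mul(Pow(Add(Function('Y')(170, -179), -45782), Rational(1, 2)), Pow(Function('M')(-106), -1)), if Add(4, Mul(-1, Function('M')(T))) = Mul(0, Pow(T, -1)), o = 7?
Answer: Mul(I, Pow(2787, Rational(1, 2))) ≈ Mul(52.792, I)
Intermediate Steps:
Function('Y')(X, t) = Mul(7, X) (Function('Y')(X, t) = Mul(X, 7) = Mul(7, X))
Function('M')(T) = 4 (Function('M')(T) = Add(4, Mul(-1, Mul(0, Pow(T, -1)))) = Add(4, Mul(-1, 0)) = Add(4, 0) = 4)
Mul(Pow(Add(Function('Y')(170, -179), -45782), Rational(1, 2)), Pow(Function('M')(-106), -1)) = Mul(Pow(Add(Mul(7, 170), -45782), Rational(1, 2)), Pow(4, -1)) = Mul(Pow(Add(1190, -45782), Rational(1, 2)), Rational(1, 4)) = Mul(Pow(-44592, Rational(1, 2)), Rational(1, 4)) = Mul(Mul(4, I, Pow(2787, Rational(1, 2))), Rational(1, 4)) = Mul(I, Pow(2787, Rational(1, 2)))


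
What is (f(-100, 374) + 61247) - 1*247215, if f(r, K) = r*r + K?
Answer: -175594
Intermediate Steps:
f(r, K) = K + r² (f(r, K) = r² + K = K + r²)
(f(-100, 374) + 61247) - 1*247215 = ((374 + (-100)²) + 61247) - 1*247215 = ((374 + 10000) + 61247) - 247215 = (10374 + 61247) - 247215 = 71621 - 247215 = -175594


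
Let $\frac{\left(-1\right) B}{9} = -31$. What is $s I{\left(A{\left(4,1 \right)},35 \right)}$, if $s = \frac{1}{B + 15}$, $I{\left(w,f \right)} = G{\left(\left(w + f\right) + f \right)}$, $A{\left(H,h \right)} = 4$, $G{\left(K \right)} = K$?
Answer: $\frac{37}{147} \approx 0.2517$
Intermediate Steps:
$B = 279$ ($B = \left(-9\right) \left(-31\right) = 279$)
$I{\left(w,f \right)} = w + 2 f$ ($I{\left(w,f \right)} = \left(w + f\right) + f = \left(f + w\right) + f = w + 2 f$)
$s = \frac{1}{294}$ ($s = \frac{1}{279 + 15} = \frac{1}{294} \approx 0.0034014$)
$s I{\left(A{\left(4,1 \right)},35 \right)} = \frac{4 + 2 \cdot 35}{294} = \frac{4 + 70}{294} = \frac{1}{294} \cdot 74 = \frac{37}{147}$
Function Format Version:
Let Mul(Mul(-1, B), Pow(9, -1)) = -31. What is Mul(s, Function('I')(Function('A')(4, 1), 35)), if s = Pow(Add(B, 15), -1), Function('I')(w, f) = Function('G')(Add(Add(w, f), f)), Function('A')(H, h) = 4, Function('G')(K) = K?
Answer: Rational(37, 147) ≈ 0.25170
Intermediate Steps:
B = 279 (B = Mul(-9, -31) = 279)
Function('I')(w, f) = Add(w, Mul(2, f)) (Function('I')(w, f) = Add(Add(w, f), f) = Add(Add(f, w), f) = Add(w, Mul(2, f)))
s = Rational(1, 294) (s = Pow(Add(279, 15), -1) = Pow(294, -1) = Rational(1, 294) ≈ 0.0034014)
Mul(s, Function('I')(Function('A')(4, 1), 35)) = Mul(Rational(1, 294), Add(4, Mul(2, 35))) = Mul(Rational(1, 294), Add(4, 70)) = Mul(Rational(1, 294), 74) = Rational(37, 147)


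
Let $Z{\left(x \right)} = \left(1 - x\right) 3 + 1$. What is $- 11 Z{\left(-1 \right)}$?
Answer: $-77$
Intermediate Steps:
$Z{\left(x \right)} = 4 - 3 x$ ($Z{\left(x \right)} = \left(3 - 3 x\right) + 1 = 4 - 3 x$)
$- 11 Z{\left(-1 \right)} = - 11 \left(4 - -3\right) = - 11 \left(4 + 3\right) = \left(-11\right) 7 = -77$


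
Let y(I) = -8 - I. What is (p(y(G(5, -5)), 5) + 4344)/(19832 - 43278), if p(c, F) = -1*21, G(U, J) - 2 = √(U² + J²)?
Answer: -4323/23446 ≈ -0.18438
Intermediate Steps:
G(U, J) = 2 + √(J² + U²) (G(U, J) = 2 + √(U² + J²) = 2 + √(J² + U²))
p(c, F) = -21
(p(y(G(5, -5)), 5) + 4344)/(19832 - 43278) = (-21 + 4344)/(19832 - 43278) = 4323/(-23446) = 4323*(-1/23446) = -4323/23446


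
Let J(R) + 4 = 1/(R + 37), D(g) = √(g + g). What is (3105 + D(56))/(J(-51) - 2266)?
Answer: -43470/31781 - 56*√7/31781 ≈ -1.3725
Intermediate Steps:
D(g) = √2*√g (D(g) = √(2*g) = √2*√g)
J(R) = -4 + 1/(37 + R) (J(R) = -4 + 1/(R + 37) = -4 + 1/(37 + R))
(3105 + D(56))/(J(-51) - 2266) = (3105 + √2*√56)/((-147 - 4*(-51))/(37 - 51) - 2266) = (3105 + √2*(2*√14))/((-147 + 204)/(-14) - 2266) = (3105 + 4*√7)/(-1/14*57 - 2266) = (3105 + 4*√7)/(-57/14 - 2266) = (3105 + 4*√7)/(-31781/14) = (3105 + 4*√7)*(-14/31781) = -43470/31781 - 56*√7/31781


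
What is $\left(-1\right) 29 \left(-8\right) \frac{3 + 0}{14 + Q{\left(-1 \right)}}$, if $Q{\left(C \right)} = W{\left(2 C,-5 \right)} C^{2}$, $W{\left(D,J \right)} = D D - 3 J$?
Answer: $\frac{232}{11} \approx 21.091$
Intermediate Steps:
$W{\left(D,J \right)} = D^{2} - 3 J$
$Q{\left(C \right)} = C^{2} \left(15 + 4 C^{2}\right)$ ($Q{\left(C \right)} = \left(\left(2 C\right)^{2} - -15\right) C^{2} = \left(4 C^{2} + 15\right) C^{2} = \left(15 + 4 C^{2}\right) C^{2} = C^{2} \left(15 + 4 C^{2}\right)$)
$\left(-1\right) 29 \left(-8\right) \frac{3 + 0}{14 + Q{\left(-1 \right)}} = \left(-1\right) 29 \left(-8\right) \frac{3 + 0}{14 + \left(-1\right)^{2} \left(15 + 4 \left(-1\right)^{2}\right)} = \left(-29\right) \left(-8\right) \frac{3}{14 + 1 \left(15 + 4 \cdot 1\right)} = 232 \frac{3}{14 + 1 \left(15 + 4\right)} = 232 \frac{3}{14 + 1 \cdot 19} = 232 \frac{3}{14 + 19} = 232 \cdot \frac{3}{33} = 232 \cdot 3 \cdot \frac{1}{33} = 232 \cdot \frac{1}{11} = \frac{232}{11}$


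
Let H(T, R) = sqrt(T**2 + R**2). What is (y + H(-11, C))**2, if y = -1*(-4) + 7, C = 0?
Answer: 484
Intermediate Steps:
H(T, R) = sqrt(R**2 + T**2)
y = 11 (y = 4 + 7 = 11)
(y + H(-11, C))**2 = (11 + sqrt(0**2 + (-11)**2))**2 = (11 + sqrt(0 + 121))**2 = (11 + sqrt(121))**2 = (11 + 11)**2 = 22**2 = 484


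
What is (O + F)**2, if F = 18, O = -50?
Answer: 1024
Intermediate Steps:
(O + F)**2 = (-50 + 18)**2 = (-32)**2 = 1024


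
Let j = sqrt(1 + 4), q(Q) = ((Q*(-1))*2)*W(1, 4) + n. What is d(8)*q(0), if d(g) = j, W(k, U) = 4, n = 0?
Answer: 0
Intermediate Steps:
q(Q) = -8*Q (q(Q) = ((Q*(-1))*2)*4 + 0 = (-Q*2)*4 + 0 = -2*Q*4 + 0 = -8*Q + 0 = -8*Q)
j = sqrt(5) ≈ 2.2361
d(g) = sqrt(5)
d(8)*q(0) = sqrt(5)*(-8*0) = sqrt(5)*0 = 0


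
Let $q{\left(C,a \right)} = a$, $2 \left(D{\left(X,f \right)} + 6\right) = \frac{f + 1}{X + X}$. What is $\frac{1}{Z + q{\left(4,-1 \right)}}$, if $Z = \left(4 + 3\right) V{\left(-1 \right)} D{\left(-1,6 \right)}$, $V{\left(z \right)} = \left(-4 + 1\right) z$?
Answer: $- \frac{4}{655} \approx -0.0061069$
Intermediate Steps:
$V{\left(z \right)} = - 3 z$
$D{\left(X,f \right)} = -6 + \frac{1 + f}{4 X}$ ($D{\left(X,f \right)} = -6 + \frac{\left(f + 1\right) \frac{1}{X + X}}{2} = -6 + \frac{\left(1 + f\right) \frac{1}{2 X}}{2} = -6 + \frac{\frac{1}{2} \frac{1}{X} \left(1 + f\right)}{2} = -6 + \frac{1 + f}{4 X}$)
$Z = - \frac{651}{4}$ ($Z = \left(4 + 3\right) \left(\left(-3\right) \left(-1\right)\right) \frac{1 + 6 - -24}{4 \left(-1\right)} = 7 \cdot 3 \cdot \frac{1}{4} \left(-1\right) \left(1 + 6 + 24\right) = 21 \cdot \frac{1}{4} \left(-1\right) 31 = 21 \left(- \frac{31}{4}\right) = - \frac{651}{4} \approx -162.75$)
$\frac{1}{Z + q{\left(4,-1 \right)}} = \frac{1}{- \frac{651}{4} - 1} = \frac{1}{- \frac{655}{4}} = - \frac{4}{655}$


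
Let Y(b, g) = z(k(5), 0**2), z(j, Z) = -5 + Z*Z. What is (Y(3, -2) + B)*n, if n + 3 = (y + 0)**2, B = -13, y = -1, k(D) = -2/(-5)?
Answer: 36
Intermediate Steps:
k(D) = 2/5 (k(D) = -2*(-1/5) = 2/5)
z(j, Z) = -5 + Z**2
Y(b, g) = -5 (Y(b, g) = -5 + (0**2)**2 = -5 + 0**2 = -5 + 0 = -5)
n = -2 (n = -3 + (-1 + 0)**2 = -3 + (-1)**2 = -3 + 1 = -2)
(Y(3, -2) + B)*n = (-5 - 13)*(-2) = -18*(-2) = 36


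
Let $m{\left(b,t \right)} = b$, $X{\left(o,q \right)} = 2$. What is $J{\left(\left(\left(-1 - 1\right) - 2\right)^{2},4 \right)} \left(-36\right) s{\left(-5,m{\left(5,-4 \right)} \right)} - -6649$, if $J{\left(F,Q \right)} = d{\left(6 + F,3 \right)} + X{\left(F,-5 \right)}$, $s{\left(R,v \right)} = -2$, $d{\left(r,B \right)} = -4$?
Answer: $6505$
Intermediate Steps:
$J{\left(F,Q \right)} = -2$ ($J{\left(F,Q \right)} = -4 + 2 = -2$)
$J{\left(\left(\left(-1 - 1\right) - 2\right)^{2},4 \right)} \left(-36\right) s{\left(-5,m{\left(5,-4 \right)} \right)} - -6649 = \left(-2\right) \left(-36\right) \left(-2\right) - -6649 = 72 \left(-2\right) + 6649 = -144 + 6649 = 6505$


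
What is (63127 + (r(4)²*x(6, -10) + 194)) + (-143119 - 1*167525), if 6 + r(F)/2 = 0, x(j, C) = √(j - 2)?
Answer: -247035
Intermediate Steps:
x(j, C) = √(-2 + j)
r(F) = -12 (r(F) = -12 + 2*0 = -12 + 0 = -12)
(63127 + (r(4)²*x(6, -10) + 194)) + (-143119 - 1*167525) = (63127 + ((-12)²*√(-2 + 6) + 194)) + (-143119 - 1*167525) = (63127 + (144*√4 + 194)) + (-143119 - 167525) = (63127 + (144*2 + 194)) - 310644 = (63127 + (288 + 194)) - 310644 = (63127 + 482) - 310644 = 63609 - 310644 = -247035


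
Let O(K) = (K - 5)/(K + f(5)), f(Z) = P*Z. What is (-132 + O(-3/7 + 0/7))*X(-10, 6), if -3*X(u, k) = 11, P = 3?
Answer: 74261/153 ≈ 485.37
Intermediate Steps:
X(u, k) = -11/3 (X(u, k) = -⅓*11 = -11/3)
f(Z) = 3*Z
O(K) = (-5 + K)/(15 + K) (O(K) = (K - 5)/(K + 3*5) = (-5 + K)/(K + 15) = (-5 + K)/(15 + K))
(-132 + O(-3/7 + 0/7))*X(-10, 6) = (-132 + (-5 + (-3/7 + 0/7))/(15 + (-3/7 + 0/7)))*(-11/3) = (-132 + (-5 + (-3*⅐ + 0*(⅐)))/(15 + (-3*⅐ + 0*(⅐))))*(-11/3) = (-132 + (-5 + (-3/7 + 0))/(15 + (-3/7 + 0)))*(-11/3) = (-132 + (-5 - 3/7)/(15 - 3/7))*(-11/3) = (-132 - 38/7/(102/7))*(-11/3) = (-132 + (7/102)*(-38/7))*(-11/3) = (-132 - 19/51)*(-11/3) = -6751/51*(-11/3) = 74261/153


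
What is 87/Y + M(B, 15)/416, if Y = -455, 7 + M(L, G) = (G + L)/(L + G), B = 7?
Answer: -1497/7280 ≈ -0.20563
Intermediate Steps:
M(L, G) = -6 (M(L, G) = -7 + (G + L)/(L + G) = -7 + (G + L)/(G + L) = -7 + 1 = -6)
87/Y + M(B, 15)/416 = 87/(-455) - 6/416 = 87*(-1/455) - 6*1/416 = -87/455 - 3/208 = -1497/7280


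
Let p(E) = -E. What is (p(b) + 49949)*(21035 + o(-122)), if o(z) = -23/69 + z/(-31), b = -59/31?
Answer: 3029736570020/2883 ≈ 1.0509e+9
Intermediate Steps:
b = -59/31 (b = -59*1/31 = -59/31 ≈ -1.9032)
o(z) = -1/3 - z/31 (o(z) = -23*1/69 + z*(-1/31) = -1/3 - z/31)
(p(b) + 49949)*(21035 + o(-122)) = (-1*(-59/31) + 49949)*(21035 + (-1/3 - 1/31*(-122))) = (59/31 + 49949)*(21035 + (-1/3 + 122/31)) = 1548478*(21035 + 335/93)/31 = (1548478/31)*(1956590/93) = 3029736570020/2883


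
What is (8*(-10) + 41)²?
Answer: 1521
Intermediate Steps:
(8*(-10) + 41)² = (-80 + 41)² = (-39)² = 1521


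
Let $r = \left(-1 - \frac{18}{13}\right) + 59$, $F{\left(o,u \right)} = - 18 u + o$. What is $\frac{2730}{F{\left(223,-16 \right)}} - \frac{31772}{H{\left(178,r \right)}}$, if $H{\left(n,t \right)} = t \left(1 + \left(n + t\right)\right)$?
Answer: $\frac{121808089}{41142216} \approx 2.9607$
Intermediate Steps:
$F{\left(o,u \right)} = o - 18 u$
$r = \frac{736}{13}$ ($r = \left(-1 - \frac{18}{13}\right) + 59 = - \frac{31}{13} + 59 = \frac{736}{13} \approx 56.615$)
$H{\left(n,t \right)} = t \left(1 + n + t\right)$
$\frac{2730}{F{\left(223,-16 \right)}} - \frac{31772}{H{\left(178,r \right)}} = \frac{2730}{223 - -288} - \frac{31772}{\frac{736}{13} \left(1 + 178 + \frac{736}{13}\right)} = \frac{2730}{223 + 288} - \frac{31772}{\frac{736}{13} \cdot \frac{3063}{13}} = \frac{2730}{511} - \frac{31772}{\frac{2254368}{169}} = 2730 \cdot \frac{1}{511} - \frac{1342367}{563592} = \frac{390}{73} - \frac{1342367}{563592} = \frac{121808089}{41142216}$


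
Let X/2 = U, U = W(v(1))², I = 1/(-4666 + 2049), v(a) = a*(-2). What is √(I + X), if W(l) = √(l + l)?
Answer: I*√54792129/2617 ≈ 2.8285*I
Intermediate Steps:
v(a) = -2*a
W(l) = √2*√l (W(l) = √(2*l) = √2*√l)
I = -1/2617 (I = 1/(-2617) = -1/2617 ≈ -0.00038212)
U = -4 (U = (√2*√(-2*1))² = (√2*√(-2))² = (√2*(I*√2))² = (2*I)² = -4)
X = -8 (X = 2*(-4) = -8)
√(I + X) = √(-1/2617 - 8) = √(-20937/2617) = I*√54792129/2617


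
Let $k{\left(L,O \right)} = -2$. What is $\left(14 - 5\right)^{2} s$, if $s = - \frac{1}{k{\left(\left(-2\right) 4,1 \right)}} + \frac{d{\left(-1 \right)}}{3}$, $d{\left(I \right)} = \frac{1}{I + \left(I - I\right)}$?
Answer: $\frac{27}{2} \approx 13.5$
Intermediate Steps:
$d{\left(I \right)} = \frac{1}{I}$ ($d{\left(I \right)} = \frac{1}{I + 0} = \frac{1}{I}$)
$s = \frac{1}{6}$ ($s = - \frac{1}{-2} + \frac{1}{\left(-1\right) 3} = \left(-1\right) \left(- \frac{1}{2}\right) - \frac{1}{3} = \frac{1}{2} - \frac{1}{3} = \frac{1}{6} \approx 0.16667$)
$\left(14 - 5\right)^{2} s = \left(14 - 5\right)^{2} \cdot \frac{1}{6} = 9^{2} \cdot \frac{1}{6} = 81 \cdot \frac{1}{6} = \frac{27}{2}$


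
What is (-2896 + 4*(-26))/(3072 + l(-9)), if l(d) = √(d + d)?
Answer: -512000/524289 + 500*I*√2/524289 ≈ -0.97656 + 0.0013487*I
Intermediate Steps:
l(d) = √2*√d (l(d) = √(2*d) = √2*√d)
(-2896 + 4*(-26))/(3072 + l(-9)) = (-2896 + 4*(-26))/(3072 + √2*√(-9)) = (-2896 - 104)/(3072 + √2*(3*I)) = -3000/(3072 + 3*I*√2)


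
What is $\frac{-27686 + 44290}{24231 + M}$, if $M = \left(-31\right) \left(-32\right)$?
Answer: $\frac{16604}{25223} \approx 0.65829$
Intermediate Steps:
$M = 992$
$\frac{-27686 + 44290}{24231 + M} = \frac{-27686 + 44290}{24231 + 992} = \frac{16604}{25223}$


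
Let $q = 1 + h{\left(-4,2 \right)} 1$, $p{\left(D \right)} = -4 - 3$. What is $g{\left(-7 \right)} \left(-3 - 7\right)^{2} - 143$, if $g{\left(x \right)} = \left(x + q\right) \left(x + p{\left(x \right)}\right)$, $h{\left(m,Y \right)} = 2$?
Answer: $5457$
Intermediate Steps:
$p{\left(D \right)} = -7$
$q = 3$ ($q = 1 + 2 \cdot 1 = 1 + 2 = 3$)
$g{\left(x \right)} = \left(-7 + x\right) \left(3 + x\right)$ ($g{\left(x \right)} = \left(x + 3\right) \left(x - 7\right) = \left(3 + x\right) \left(-7 + x\right) = \left(-7 + x\right) \left(3 + x\right)$)
$g{\left(-7 \right)} \left(-3 - 7\right)^{2} - 143 = \left(-21 + \left(-7\right)^{2} - -28\right) \left(-3 - 7\right)^{2} - 143 = \left(-21 + 49 + 28\right) \left(-10\right)^{2} - 143 = 56 \cdot 100 - 143 = 5600 - 143 = 5457$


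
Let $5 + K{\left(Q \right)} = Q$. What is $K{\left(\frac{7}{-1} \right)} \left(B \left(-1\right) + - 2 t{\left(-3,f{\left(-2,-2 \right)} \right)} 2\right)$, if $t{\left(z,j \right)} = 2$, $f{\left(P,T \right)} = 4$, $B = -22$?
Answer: $-168$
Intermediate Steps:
$K{\left(Q \right)} = -5 + Q$
$K{\left(\frac{7}{-1} \right)} \left(B \left(-1\right) + - 2 t{\left(-3,f{\left(-2,-2 \right)} \right)} 2\right) = \left(-5 + \frac{7}{-1}\right) \left(\left(-22\right) \left(-1\right) + \left(-2\right) 2 \cdot 2\right) = \left(-5 + 7 \left(-1\right)\right) \left(22 - 8\right) = \left(-5 - 7\right) \left(22 - 8\right) = \left(-12\right) 14 = -168$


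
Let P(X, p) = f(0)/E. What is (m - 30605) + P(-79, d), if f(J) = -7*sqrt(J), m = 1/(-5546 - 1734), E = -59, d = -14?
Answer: -222804401/7280 ≈ -30605.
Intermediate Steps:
m = -1/7280 (m = 1/(-7280) = -1/7280 ≈ -0.00013736)
P(X, p) = 0 (P(X, p) = -7*sqrt(0)/(-59) = -7*0*(-1/59) = 0*(-1/59) = 0)
(m - 30605) + P(-79, d) = (-1/7280 - 30605) + 0 = -222804401/7280 + 0 = -222804401/7280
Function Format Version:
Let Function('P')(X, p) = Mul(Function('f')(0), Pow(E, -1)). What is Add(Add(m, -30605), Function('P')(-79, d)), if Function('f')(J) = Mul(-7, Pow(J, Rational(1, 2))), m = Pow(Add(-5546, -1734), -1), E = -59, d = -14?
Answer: Rational(-222804401, 7280) ≈ -30605.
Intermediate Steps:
m = Rational(-1, 7280) (m = Pow(-7280, -1) = Rational(-1, 7280) ≈ -0.00013736)
Function('P')(X, p) = 0 (Function('P')(X, p) = Mul(Mul(-7, Pow(0, Rational(1, 2))), Pow(-59, -1)) = Mul(Mul(-7, 0), Rational(-1, 59)) = Mul(0, Rational(-1, 59)) = 0)
Add(Add(m, -30605), Function('P')(-79, d)) = Add(Add(Rational(-1, 7280), -30605), 0) = Add(Rational(-222804401, 7280), 0) = Rational(-222804401, 7280)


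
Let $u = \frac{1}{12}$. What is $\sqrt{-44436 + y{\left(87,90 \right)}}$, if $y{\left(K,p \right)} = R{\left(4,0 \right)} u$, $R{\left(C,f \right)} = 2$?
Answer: $\frac{i \sqrt{1599690}}{6} \approx 210.8 i$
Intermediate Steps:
$u = \frac{1}{12} \approx 0.083333$
$y{\left(K,p \right)} = \frac{1}{6}$ ($y{\left(K,p \right)} = 2 \cdot \frac{1}{12} = \frac{1}{6}$)
$\sqrt{-44436 + y{\left(87,90 \right)}} = \sqrt{-44436 + \frac{1}{6}} = \sqrt{- \frac{266615}{6}} = \frac{i \sqrt{1599690}}{6}$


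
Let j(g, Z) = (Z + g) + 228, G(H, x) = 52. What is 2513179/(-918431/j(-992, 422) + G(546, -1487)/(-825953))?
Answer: 709912565228754/758580821959 ≈ 935.84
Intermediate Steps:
j(g, Z) = 228 + Z + g
2513179/(-918431/j(-992, 422) + G(546, -1487)/(-825953)) = 2513179/(-918431/(228 + 422 - 992) + 52/(-825953)) = 2513179/(-918431/(-342) + 52*(-1/825953)) = 2513179/(-918431*(-1/342) - 52/825953) = 2513179/(918431/342 - 52/825953) = 2513179/(758580821959/282475926) = 2513179*(282475926/758580821959) = 709912565228754/758580821959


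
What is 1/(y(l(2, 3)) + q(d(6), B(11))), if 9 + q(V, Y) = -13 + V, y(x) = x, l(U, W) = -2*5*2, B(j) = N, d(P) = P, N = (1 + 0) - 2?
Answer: -1/36 ≈ -0.027778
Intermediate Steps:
N = -1 (N = 1 - 2 = -1)
B(j) = -1
l(U, W) = -20 (l(U, W) = -10*2 = -20)
q(V, Y) = -22 + V (q(V, Y) = -9 + (-13 + V) = -22 + V)
1/(y(l(2, 3)) + q(d(6), B(11))) = 1/(-20 + (-22 + 6)) = 1/(-20 - 16) = 1/(-36) = -1/36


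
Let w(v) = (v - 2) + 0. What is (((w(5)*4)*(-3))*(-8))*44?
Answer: 12672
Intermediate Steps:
w(v) = -2 + v (w(v) = (-2 + v) + 0 = -2 + v)
(((w(5)*4)*(-3))*(-8))*44 = ((((-2 + 5)*4)*(-3))*(-8))*44 = (((3*4)*(-3))*(-8))*44 = ((12*(-3))*(-8))*44 = -36*(-8)*44 = 288*44 = 12672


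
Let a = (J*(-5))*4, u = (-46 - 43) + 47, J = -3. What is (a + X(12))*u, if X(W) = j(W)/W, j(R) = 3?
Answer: -5061/2 ≈ -2530.5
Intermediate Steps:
X(W) = 3/W
u = -42 (u = -89 + 47 = -42)
a = 60 (a = -3*(-5)*4 = 15*4 = 60)
(a + X(12))*u = (60 + 3/12)*(-42) = (60 + 3*(1/12))*(-42) = (60 + 1/4)*(-42) = (241/4)*(-42) = -5061/2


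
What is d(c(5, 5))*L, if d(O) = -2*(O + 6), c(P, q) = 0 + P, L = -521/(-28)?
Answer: -5731/14 ≈ -409.36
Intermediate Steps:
L = 521/28 (L = -521*(-1/28) = 521/28 ≈ 18.607)
c(P, q) = P
d(O) = -12 - 2*O (d(O) = -2*(6 + O) = -12 - 2*O)
d(c(5, 5))*L = (-12 - 2*5)*(521/28) = (-12 - 10)*(521/28) = -22*521/28 = -5731/14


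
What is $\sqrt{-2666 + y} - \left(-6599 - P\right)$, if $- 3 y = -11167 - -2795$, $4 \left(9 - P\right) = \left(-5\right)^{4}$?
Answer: $\frac{25807}{4} + \frac{\sqrt{1122}}{3} \approx 6462.9$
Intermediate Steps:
$P = - \frac{589}{4}$ ($P = 9 - \frac{\left(-5\right)^{4}}{4} = 9 - \frac{625}{4} = - \frac{589}{4} \approx -147.25$)
$y = \frac{8372}{3}$ ($y = - \frac{-11167 - -2795}{3} = - \frac{-11167 + 2795}{3} = \left(- \frac{1}{3}\right) \left(-8372\right) = \frac{8372}{3} \approx 2790.7$)
$\sqrt{-2666 + y} - \left(-6599 - P\right) = \sqrt{-2666 + \frac{8372}{3}} - \left(-6599 - - \frac{589}{4}\right) = \sqrt{\frac{374}{3}} - \left(-6599 + \frac{589}{4}\right) = \frac{\sqrt{1122}}{3} - - \frac{25807}{4} = \frac{\sqrt{1122}}{3} + \frac{25807}{4} = \frac{25807}{4} + \frac{\sqrt{1122}}{3}$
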